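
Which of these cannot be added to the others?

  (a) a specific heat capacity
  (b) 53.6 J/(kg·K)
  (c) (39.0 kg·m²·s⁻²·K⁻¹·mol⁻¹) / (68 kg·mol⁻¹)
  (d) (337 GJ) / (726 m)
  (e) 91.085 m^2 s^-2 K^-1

(d)

In SI base units:
  (a) [specific heat capacity] = m²·s⁻²·K⁻¹
  (b) J·kg⁻¹·K⁻¹ = N·m·kg⁻¹·K⁻¹ = m²·s⁻²·K⁻¹
  (c) [kg·m²·s⁻²·K⁻¹·mol⁻¹] / [kg·mol⁻¹] = m²·s⁻²·K⁻¹
  (d) [kg·m²·s⁻²] / [m] = kg·m·s⁻²
  (e) m²·s⁻²·K⁻¹
All reduce to m²·s⁻²·K⁻¹ except (d), which is kg·m·s⁻².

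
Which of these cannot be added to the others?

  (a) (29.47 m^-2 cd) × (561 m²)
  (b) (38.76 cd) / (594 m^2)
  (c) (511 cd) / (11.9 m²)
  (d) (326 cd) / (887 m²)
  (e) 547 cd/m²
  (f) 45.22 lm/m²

Dimensions:
  (a) [m⁻²·cd] · [m²] = cd
  (b) [cd] / [m²] = m⁻²·cd
  (c) [cd] / [m²] = m⁻²·cd
  (d) [cd] / [m²] = m⁻²·cd
  (e) cd·m⁻² = m⁻²·cd
  (f) lm·m⁻² = cd·m⁻² = m⁻²·cd
All reduce to m⁻²·cd except (a), which is cd.

(a)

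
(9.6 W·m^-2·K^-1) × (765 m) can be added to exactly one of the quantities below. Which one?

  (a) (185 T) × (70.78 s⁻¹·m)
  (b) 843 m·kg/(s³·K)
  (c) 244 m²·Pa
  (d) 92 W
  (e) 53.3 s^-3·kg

(b)

Reference: [kg·s⁻³·K⁻¹] · [m] = kg·m·s⁻³·K⁻¹.
Each option:
  (a) [kg·s⁻²·A⁻¹] · [m·s⁻¹] = kg·m·s⁻³·A⁻¹
  (b) kg·m·s⁻³·K⁻¹  ← same
  (c) Pa·m² = N·m⁻²·m² = kg·m·s⁻²
  (d) W = J·s⁻¹ = kg·m²·s⁻³
  (e) kg·s⁻³
Only (b) matches kg·m·s⁻³·K⁻¹.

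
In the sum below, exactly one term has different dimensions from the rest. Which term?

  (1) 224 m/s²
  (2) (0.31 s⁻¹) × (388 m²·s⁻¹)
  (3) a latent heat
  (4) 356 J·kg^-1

Reduce each to base SI dimensions:
  (1) m·s⁻²
  (2) [s⁻¹] · [m²·s⁻¹] = m²·s⁻²
  (3) [latent heat] = m²·s⁻²
  (4) J·kg⁻¹ = N·m·kg⁻¹ = m²·s⁻²
All reduce to m²·s⁻² except (1), which is m·s⁻².

(1)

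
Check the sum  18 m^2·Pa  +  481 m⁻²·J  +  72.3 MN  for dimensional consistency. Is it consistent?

No

Dimensions:
  18 m^2·Pa:  Pa·m² = N·m⁻²·m² = kg·m·s⁻²
  481 m⁻²·J:  J·m⁻² = N·m·m⁻² = kg·s⁻²
  72.3 MN:  N = kg·m·s⁻²
The terms do not share a single dimension (kg·m·s⁻² vs kg·s⁻²).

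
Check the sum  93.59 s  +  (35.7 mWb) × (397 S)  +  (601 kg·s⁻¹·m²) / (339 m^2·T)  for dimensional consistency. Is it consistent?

No

Reduce each to base SI dimensions:
  93.59 s:  s
  (35.7 mWb) × (397 S):  [kg·m²·s⁻²·A⁻¹] · [kg⁻¹·m⁻²·s³·A²] = s·A
  (601 kg·s⁻¹·m²) / (339 m^2·T):  [kg·m²·s⁻¹] / [kg·m²·s⁻²·A⁻¹] = s·A
The terms do not share a single dimension (s vs s·A).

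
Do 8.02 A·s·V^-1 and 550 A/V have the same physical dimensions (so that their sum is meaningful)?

Expand each in SI base units:
  8.02 A·s·V^-1:  A·s·V⁻¹ = A·s·(J·C⁻¹)⁻¹ = kg⁻¹·m⁻²·s⁴·A²
  550 A/V:  A·V⁻¹ = A·(J·C⁻¹)⁻¹ = kg⁻¹·m⁻²·s³·A²
kg⁻¹·m⁻²·s⁴·A² ≠ kg⁻¹·m⁻²·s³·A², so they cannot be added.

No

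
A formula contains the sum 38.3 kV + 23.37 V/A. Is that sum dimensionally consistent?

Expand each in SI base units:
  38.3 kV:  V = J·C⁻¹ = kg·m²·s⁻³·A⁻¹
  23.37 V/A:  V·A⁻¹ = J·C⁻¹·A⁻¹ = kg·m²·s⁻³·A⁻²
kg·m²·s⁻³·A⁻¹ ≠ kg·m²·s⁻³·A⁻², so they cannot be added.

No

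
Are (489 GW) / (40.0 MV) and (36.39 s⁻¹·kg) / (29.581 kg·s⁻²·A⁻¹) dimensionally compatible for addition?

No

Reduce each to base SI dimensions:
  (489 GW) / (40.0 MV):  [kg·m²·s⁻³] / [kg·m²·s⁻³·A⁻¹] = A
  (36.39 s⁻¹·kg) / (29.581 kg·s⁻²·A⁻¹):  [kg·s⁻¹] / [kg·s⁻²·A⁻¹] = s·A
A ≠ s·A, so they cannot be added.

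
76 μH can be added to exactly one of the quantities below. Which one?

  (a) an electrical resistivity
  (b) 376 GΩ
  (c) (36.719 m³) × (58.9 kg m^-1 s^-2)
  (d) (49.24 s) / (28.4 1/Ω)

Reference: H = V·s·A⁻¹ = kg·m²·s⁻²·A⁻².
Each option:
  (a) [electrical resistivity] = kg·m³·s⁻³·A⁻²
  (b) Ω = V·A⁻¹ = kg·m²·s⁻³·A⁻²
  (c) [m³] · [kg·m⁻¹·s⁻²] = kg·m²·s⁻²
  (d) [s] / [kg⁻¹·m⁻²·s³·A²] = kg·m²·s⁻²·A⁻²  ← same
Only (d) matches kg·m²·s⁻²·A⁻².

(d)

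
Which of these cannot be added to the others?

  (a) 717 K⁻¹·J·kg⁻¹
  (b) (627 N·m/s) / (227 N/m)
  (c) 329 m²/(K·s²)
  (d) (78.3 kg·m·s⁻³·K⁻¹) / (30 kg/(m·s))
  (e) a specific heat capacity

(b)

Dimensions:
  (a) J·kg⁻¹·K⁻¹ = N·m·kg⁻¹·K⁻¹ = m²·s⁻²·K⁻¹
  (b) [kg·m²·s⁻³] / [kg·s⁻²] = m²·s⁻¹
  (c) m²·s⁻²·K⁻¹
  (d) [kg·m·s⁻³·K⁻¹] / [kg·m⁻¹·s⁻¹] = m²·s⁻²·K⁻¹
  (e) [specific heat capacity] = m²·s⁻²·K⁻¹
All reduce to m²·s⁻²·K⁻¹ except (b), which is m²·s⁻¹.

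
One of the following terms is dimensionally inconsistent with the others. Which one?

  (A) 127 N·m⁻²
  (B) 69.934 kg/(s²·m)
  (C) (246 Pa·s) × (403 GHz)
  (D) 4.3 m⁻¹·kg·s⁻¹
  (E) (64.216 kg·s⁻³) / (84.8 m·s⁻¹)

Dimensions:
  (A) N·m⁻² = kg·m·s⁻²·m⁻² = kg·m⁻¹·s⁻²
  (B) kg·m⁻¹·s⁻²
  (C) [kg·m⁻¹·s⁻¹] · [s⁻¹] = kg·m⁻¹·s⁻²
  (D) kg·m⁻¹·s⁻¹
  (E) [kg·s⁻³] / [m·s⁻¹] = kg·m⁻¹·s⁻²
All reduce to kg·m⁻¹·s⁻² except (D), which is kg·m⁻¹·s⁻¹.

(D)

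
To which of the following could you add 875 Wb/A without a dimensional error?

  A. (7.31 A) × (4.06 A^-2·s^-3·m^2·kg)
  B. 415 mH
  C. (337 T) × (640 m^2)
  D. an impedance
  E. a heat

B.

Reference: Wb·A⁻¹ = V·s·A⁻¹ = kg·m²·s⁻²·A⁻².
Each option:
  A. [A] · [kg·m²·s⁻³·A⁻²] = kg·m²·s⁻³·A⁻¹
  B. H = V·s·A⁻¹ = kg·m²·s⁻²·A⁻²  ← same
  C. [kg·s⁻²·A⁻¹] · [m²] = kg·m²·s⁻²·A⁻¹
  D. [impedance] = kg·m²·s⁻³·A⁻²
  E. [heat] = kg·m²·s⁻²
Only B. matches kg·m²·s⁻²·A⁻².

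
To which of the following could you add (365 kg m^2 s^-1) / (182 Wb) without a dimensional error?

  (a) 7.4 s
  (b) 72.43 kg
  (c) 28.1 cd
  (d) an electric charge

(d)

Reference: [kg·m²·s⁻¹] / [kg·m²·s⁻²·A⁻¹] = s·A.
Each option:
  (a) s
  (b) kg
  (c) cd
  (d) [electric charge] = s·A  ← same
Only (d) matches s·A.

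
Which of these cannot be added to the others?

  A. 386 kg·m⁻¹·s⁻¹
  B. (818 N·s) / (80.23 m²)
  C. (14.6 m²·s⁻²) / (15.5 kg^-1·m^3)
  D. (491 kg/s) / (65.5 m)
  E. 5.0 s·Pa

Expand each in SI base units:
  A. kg·m⁻¹·s⁻¹
  B. [kg·m·s⁻¹] / [m²] = kg·m⁻¹·s⁻¹
  C. [m²·s⁻²] / [kg⁻¹·m³] = kg·m⁻¹·s⁻²
  D. [kg·s⁻¹] / [m] = kg·m⁻¹·s⁻¹
  E. Pa·s = N·m⁻²·s = kg·m⁻¹·s⁻¹
All reduce to kg·m⁻¹·s⁻¹ except C., which is kg·m⁻¹·s⁻².

C.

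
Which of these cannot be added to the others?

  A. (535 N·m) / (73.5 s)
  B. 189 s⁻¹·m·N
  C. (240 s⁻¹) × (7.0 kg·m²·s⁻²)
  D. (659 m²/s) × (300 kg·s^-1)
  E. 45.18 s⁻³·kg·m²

Reduce each to base SI dimensions:
  A. [kg·m²·s⁻²] / [s] = kg·m²·s⁻³
  B. N·m·s⁻¹ = kg·m·s⁻²·m·s⁻¹ = kg·m²·s⁻³
  C. [s⁻¹] · [kg·m²·s⁻²] = kg·m²·s⁻³
  D. [m²·s⁻¹] · [kg·s⁻¹] = kg·m²·s⁻²
  E. kg·m²·s⁻³
All reduce to kg·m²·s⁻³ except D., which is kg·m²·s⁻².

D.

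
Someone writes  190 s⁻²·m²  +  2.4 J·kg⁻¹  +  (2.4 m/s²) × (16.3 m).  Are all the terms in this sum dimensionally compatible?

Expand each in SI base units:
  190 s⁻²·m²:  m²·s⁻²
  2.4 J·kg⁻¹:  J·kg⁻¹ = N·m·kg⁻¹ = m²·s⁻²
  (2.4 m/s²) × (16.3 m):  [m·s⁻²] · [m] = m²·s⁻²
Every term reduces to m²·s⁻².

Yes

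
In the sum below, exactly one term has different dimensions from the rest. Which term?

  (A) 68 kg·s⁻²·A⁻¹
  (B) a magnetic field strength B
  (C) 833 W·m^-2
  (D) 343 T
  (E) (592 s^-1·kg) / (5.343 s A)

Expand each in SI base units:
  (A) kg·s⁻²·A⁻¹
  (B) [magnetic field strength B] = kg·s⁻²·A⁻¹
  (C) W·m⁻² = J·s⁻¹·m⁻² = kg·s⁻³
  (D) T = Wb·m⁻² = kg·s⁻²·A⁻¹
  (E) [kg·s⁻¹] / [s·A] = kg·s⁻²·A⁻¹
All reduce to kg·s⁻²·A⁻¹ except (C), which is kg·s⁻³.

(C)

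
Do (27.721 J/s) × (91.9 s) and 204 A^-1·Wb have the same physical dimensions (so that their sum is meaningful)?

No

Work out the base dimensions of each:
  (27.721 J/s) × (91.9 s):  [kg·m²·s⁻³] · [s] = kg·m²·s⁻²
  204 A^-1·Wb:  Wb·A⁻¹ = V·s·A⁻¹ = kg·m²·s⁻²·A⁻²
kg·m²·s⁻² ≠ kg·m²·s⁻²·A⁻², so they cannot be added.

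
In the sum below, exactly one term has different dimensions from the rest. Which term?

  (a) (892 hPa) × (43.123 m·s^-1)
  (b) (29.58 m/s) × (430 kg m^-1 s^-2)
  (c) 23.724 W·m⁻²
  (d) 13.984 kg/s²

Expand each in SI base units:
  (a) [kg·m⁻¹·s⁻²] · [m·s⁻¹] = kg·s⁻³
  (b) [m·s⁻¹] · [kg·m⁻¹·s⁻²] = kg·s⁻³
  (c) W·m⁻² = J·s⁻¹·m⁻² = kg·s⁻³
  (d) kg·s⁻²
All reduce to kg·s⁻³ except (d), which is kg·s⁻².

(d)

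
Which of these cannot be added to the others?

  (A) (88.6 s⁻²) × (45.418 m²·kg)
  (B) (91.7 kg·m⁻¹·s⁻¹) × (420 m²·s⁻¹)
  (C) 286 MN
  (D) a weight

(A)

Expand each in SI base units:
  (A) [s⁻²] · [kg·m²] = kg·m²·s⁻²
  (B) [kg·m⁻¹·s⁻¹] · [m²·s⁻¹] = kg·m·s⁻²
  (C) N = kg·m·s⁻²
  (D) [weight] = kg·m·s⁻²
All reduce to kg·m·s⁻² except (A), which is kg·m²·s⁻².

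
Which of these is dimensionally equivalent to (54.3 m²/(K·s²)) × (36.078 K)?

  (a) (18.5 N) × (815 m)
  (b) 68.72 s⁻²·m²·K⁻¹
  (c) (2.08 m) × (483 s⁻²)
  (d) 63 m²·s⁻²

Reference: [m²·s⁻²·K⁻¹] · [K] = m²·s⁻².
Each option:
  (a) [kg·m·s⁻²] · [m] = kg·m²·s⁻²
  (b) m²·s⁻²·K⁻¹
  (c) [m] · [s⁻²] = m·s⁻²
  (d) m²·s⁻²  ← same
Only (d) matches m²·s⁻².

(d)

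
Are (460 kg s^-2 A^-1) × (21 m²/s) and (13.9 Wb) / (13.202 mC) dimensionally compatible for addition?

In SI base units:
  (460 kg s^-2 A^-1) × (21 m²/s):  [kg·s⁻²·A⁻¹] · [m²·s⁻¹] = kg·m²·s⁻³·A⁻¹
  (13.9 Wb) / (13.202 mC):  [kg·m²·s⁻²·A⁻¹] / [s·A] = kg·m²·s⁻³·A⁻²
kg·m²·s⁻³·A⁻¹ ≠ kg·m²·s⁻³·A⁻², so they cannot be added.

No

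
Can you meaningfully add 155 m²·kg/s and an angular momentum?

In SI base units:
  155 m²·kg/s:  kg·m²·s⁻¹
  an angular momentum:  [angular momentum] = kg·m²·s⁻¹
Both are kg·m²·s⁻¹, so they have the same dimensions and can be added.

Yes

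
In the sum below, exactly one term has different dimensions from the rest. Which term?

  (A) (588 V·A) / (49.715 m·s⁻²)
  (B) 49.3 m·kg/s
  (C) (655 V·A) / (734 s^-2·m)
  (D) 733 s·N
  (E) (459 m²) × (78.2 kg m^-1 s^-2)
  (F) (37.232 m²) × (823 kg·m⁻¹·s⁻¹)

(E)

Work out the base dimensions of each:
  (A) [kg·m²·s⁻³] / [m·s⁻²] = kg·m·s⁻¹
  (B) kg·m·s⁻¹
  (C) [kg·m²·s⁻³] / [m·s⁻²] = kg·m·s⁻¹
  (D) N·s = kg·m·s⁻²·s = kg·m·s⁻¹
  (E) [m²] · [kg·m⁻¹·s⁻²] = kg·m·s⁻²
  (F) [m²] · [kg·m⁻¹·s⁻¹] = kg·m·s⁻¹
All reduce to kg·m·s⁻¹ except (E), which is kg·m·s⁻².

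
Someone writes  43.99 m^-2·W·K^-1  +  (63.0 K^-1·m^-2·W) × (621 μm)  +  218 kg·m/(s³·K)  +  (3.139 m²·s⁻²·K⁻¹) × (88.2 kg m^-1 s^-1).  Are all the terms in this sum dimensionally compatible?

No

Work out the base dimensions of each:
  43.99 m^-2·W·K^-1:  W·m⁻²·K⁻¹ = J·s⁻¹·m⁻²·K⁻¹ = kg·s⁻³·K⁻¹
  (63.0 K^-1·m^-2·W) × (621 μm):  [kg·s⁻³·K⁻¹] · [m] = kg·m·s⁻³·K⁻¹
  218 kg·m/(s³·K):  kg·m·s⁻³·K⁻¹
  (3.139 m²·s⁻²·K⁻¹) × (88.2 kg m^-1 s^-1):  [m²·s⁻²·K⁻¹] · [kg·m⁻¹·s⁻¹] = kg·m·s⁻³·K⁻¹
The terms do not share a single dimension (kg·m·s⁻³·K⁻¹ vs kg·s⁻³·K⁻¹).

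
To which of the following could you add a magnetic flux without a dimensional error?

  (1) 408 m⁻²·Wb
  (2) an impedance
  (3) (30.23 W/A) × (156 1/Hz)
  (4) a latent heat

Reference: [magnetic flux] = kg·m²·s⁻²·A⁻¹.
Each option:
  (1) Wb·m⁻² = V·s·m⁻² = kg·s⁻²·A⁻¹
  (2) [impedance] = kg·m²·s⁻³·A⁻²
  (3) [kg·m²·s⁻³·A⁻¹] · [s] = kg·m²·s⁻²·A⁻¹  ← same
  (4) [latent heat] = m²·s⁻²
Only (3) matches kg·m²·s⁻²·A⁻¹.

(3)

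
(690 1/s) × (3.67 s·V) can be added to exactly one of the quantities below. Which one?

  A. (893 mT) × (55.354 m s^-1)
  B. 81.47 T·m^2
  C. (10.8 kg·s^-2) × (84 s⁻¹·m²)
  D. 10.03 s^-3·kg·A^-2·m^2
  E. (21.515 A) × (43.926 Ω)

E.

Reference: [s⁻¹] · [kg·m²·s⁻²·A⁻¹] = kg·m²·s⁻³·A⁻¹.
Each option:
  A. [kg·s⁻²·A⁻¹] · [m·s⁻¹] = kg·m·s⁻³·A⁻¹
  B. T·m² = Wb·m⁻²·m² = kg·m²·s⁻²·A⁻¹
  C. [kg·s⁻²] · [m²·s⁻¹] = kg·m²·s⁻³
  D. kg·m²·s⁻³·A⁻²
  E. [A] · [kg·m²·s⁻³·A⁻²] = kg·m²·s⁻³·A⁻¹  ← same
Only E. matches kg·m²·s⁻³·A⁻¹.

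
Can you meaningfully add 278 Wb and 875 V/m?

Work out the base dimensions of each:
  278 Wb:  Wb = V·s = kg·m²·s⁻²·A⁻¹
  875 V/m:  V·m⁻¹ = J·C⁻¹·m⁻¹ = kg·m·s⁻³·A⁻¹
kg·m²·s⁻²·A⁻¹ ≠ kg·m·s⁻³·A⁻¹, so they cannot be added.

No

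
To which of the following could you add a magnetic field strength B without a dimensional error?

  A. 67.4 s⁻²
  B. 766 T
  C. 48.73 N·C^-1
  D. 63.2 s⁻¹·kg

Reference: [magnetic field strength B] = kg·s⁻²·A⁻¹.
Each option:
  A. s⁻²
  B. T = Wb·m⁻² = kg·s⁻²·A⁻¹  ← same
  C. N·C⁻¹ = kg·m·s⁻²·(s·A)⁻¹ = kg·m·s⁻³·A⁻¹
  D. kg·s⁻¹
Only B. matches kg·s⁻²·A⁻¹.

B.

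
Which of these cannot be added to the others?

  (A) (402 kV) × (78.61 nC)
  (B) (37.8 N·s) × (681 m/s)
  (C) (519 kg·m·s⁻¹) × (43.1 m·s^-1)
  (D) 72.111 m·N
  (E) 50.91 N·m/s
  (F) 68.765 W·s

Work out the base dimensions of each:
  (A) [kg·m²·s⁻³·A⁻¹] · [s·A] = kg·m²·s⁻²
  (B) [kg·m·s⁻¹] · [m·s⁻¹] = kg·m²·s⁻²
  (C) [kg·m·s⁻¹] · [m·s⁻¹] = kg·m²·s⁻²
  (D) N·m = kg·m·s⁻²·m = kg·m²·s⁻²
  (E) N·m·s⁻¹ = kg·m·s⁻²·m·s⁻¹ = kg·m²·s⁻³
  (F) W·s = J·s⁻¹·s = kg·m²·s⁻²
All reduce to kg·m²·s⁻² except (E), which is kg·m²·s⁻³.

(E)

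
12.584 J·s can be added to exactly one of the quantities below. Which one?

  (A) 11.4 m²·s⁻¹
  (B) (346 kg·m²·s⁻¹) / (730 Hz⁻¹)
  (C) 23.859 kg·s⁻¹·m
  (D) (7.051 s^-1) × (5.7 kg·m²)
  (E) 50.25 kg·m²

(D)

Reference: J·s = N·m·s = kg·m²·s⁻¹.
Each option:
  (A) m²·s⁻¹
  (B) [kg·m²·s⁻¹] / [s] = kg·m²·s⁻²
  (C) kg·m·s⁻¹
  (D) [s⁻¹] · [kg·m²] = kg·m²·s⁻¹  ← same
  (E) kg·m²
Only (D) matches kg·m²·s⁻¹.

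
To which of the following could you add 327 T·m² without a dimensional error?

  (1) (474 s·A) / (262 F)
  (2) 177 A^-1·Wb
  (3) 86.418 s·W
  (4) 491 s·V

(4)

Reference: T·m² = Wb·m⁻²·m² = kg·m²·s⁻²·A⁻¹.
Each option:
  (1) [s·A] / [kg⁻¹·m⁻²·s⁴·A²] = kg·m²·s⁻³·A⁻¹
  (2) Wb·A⁻¹ = V·s·A⁻¹ = kg·m²·s⁻²·A⁻²
  (3) W·s = J·s⁻¹·s = kg·m²·s⁻²
  (4) V·s = J·C⁻¹·s = kg·m²·s⁻²·A⁻¹  ← same
Only (4) matches kg·m²·s⁻²·A⁻¹.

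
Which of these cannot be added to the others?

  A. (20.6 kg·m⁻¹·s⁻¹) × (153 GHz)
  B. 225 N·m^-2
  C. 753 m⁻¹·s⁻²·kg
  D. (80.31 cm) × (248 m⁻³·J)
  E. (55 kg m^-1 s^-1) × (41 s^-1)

In SI base units:
  A. [kg·m⁻¹·s⁻¹] · [s⁻¹] = kg·m⁻¹·s⁻²
  B. N·m⁻² = kg·m·s⁻²·m⁻² = kg·m⁻¹·s⁻²
  C. kg·m⁻¹·s⁻²
  D. [m] · [kg·m⁻¹·s⁻²] = kg·s⁻²
  E. [kg·m⁻¹·s⁻¹] · [s⁻¹] = kg·m⁻¹·s⁻²
All reduce to kg·m⁻¹·s⁻² except D., which is kg·s⁻².

D.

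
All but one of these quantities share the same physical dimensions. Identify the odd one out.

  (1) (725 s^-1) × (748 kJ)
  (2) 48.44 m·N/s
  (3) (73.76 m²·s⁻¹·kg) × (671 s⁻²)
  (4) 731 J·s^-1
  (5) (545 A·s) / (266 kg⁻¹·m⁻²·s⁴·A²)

In SI base units:
  (1) [s⁻¹] · [kg·m²·s⁻²] = kg·m²·s⁻³
  (2) N·m·s⁻¹ = kg·m·s⁻²·m·s⁻¹ = kg·m²·s⁻³
  (3) [kg·m²·s⁻¹] · [s⁻²] = kg·m²·s⁻³
  (4) J·s⁻¹ = N·m·s⁻¹ = kg·m²·s⁻³
  (5) [s·A] / [kg⁻¹·m⁻²·s⁴·A²] = kg·m²·s⁻³·A⁻¹
All reduce to kg·m²·s⁻³ except (5), which is kg·m²·s⁻³·A⁻¹.

(5)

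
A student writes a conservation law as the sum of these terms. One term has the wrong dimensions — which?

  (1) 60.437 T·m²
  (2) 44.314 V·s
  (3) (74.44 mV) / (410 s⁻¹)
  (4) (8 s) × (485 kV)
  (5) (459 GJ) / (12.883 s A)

In SI base units:
  (1) T·m² = Wb·m⁻²·m² = kg·m²·s⁻²·A⁻¹
  (2) V·s = J·C⁻¹·s = kg·m²·s⁻²·A⁻¹
  (3) [kg·m²·s⁻³·A⁻¹] / [s⁻¹] = kg·m²·s⁻²·A⁻¹
  (4) [s] · [kg·m²·s⁻³·A⁻¹] = kg·m²·s⁻²·A⁻¹
  (5) [kg·m²·s⁻²] / [s·A] = kg·m²·s⁻³·A⁻¹
All reduce to kg·m²·s⁻²·A⁻¹ except (5), which is kg·m²·s⁻³·A⁻¹.

(5)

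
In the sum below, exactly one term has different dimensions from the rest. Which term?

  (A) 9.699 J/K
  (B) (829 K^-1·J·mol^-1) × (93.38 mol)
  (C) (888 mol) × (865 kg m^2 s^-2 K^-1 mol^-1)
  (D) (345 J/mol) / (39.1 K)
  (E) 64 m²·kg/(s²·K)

Reduce each to base SI dimensions:
  (A) J·K⁻¹ = N·m·K⁻¹ = kg·m²·s⁻²·K⁻¹
  (B) [kg·m²·s⁻²·K⁻¹·mol⁻¹] · [mol] = kg·m²·s⁻²·K⁻¹
  (C) [mol] · [kg·m²·s⁻²·K⁻¹·mol⁻¹] = kg·m²·s⁻²·K⁻¹
  (D) [kg·m²·s⁻²·mol⁻¹] / [K] = kg·m²·s⁻²·K⁻¹·mol⁻¹
  (E) kg·m²·s⁻²·K⁻¹
All reduce to kg·m²·s⁻²·K⁻¹ except (D), which is kg·m²·s⁻²·K⁻¹·mol⁻¹.

(D)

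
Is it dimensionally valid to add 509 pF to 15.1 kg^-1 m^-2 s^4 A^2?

Expand each in SI base units:
  509 pF:  F = C·V⁻¹ = kg⁻¹·m⁻²·s⁴·A²
  15.1 kg^-1 m^-2 s^4 A^2:  kg⁻¹·m⁻²·s⁴·A²
Both are kg⁻¹·m⁻²·s⁴·A², so they have the same dimensions and can be added.

Yes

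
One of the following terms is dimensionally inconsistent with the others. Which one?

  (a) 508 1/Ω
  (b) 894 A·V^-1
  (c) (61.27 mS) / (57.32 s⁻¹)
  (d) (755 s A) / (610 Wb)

(c)

In SI base units:
  (a) Ω⁻¹ = (V·A⁻¹)⁻¹ = kg⁻¹·m⁻²·s³·A²
  (b) A·V⁻¹ = A·(J·C⁻¹)⁻¹ = kg⁻¹·m⁻²·s³·A²
  (c) [kg⁻¹·m⁻²·s³·A²] / [s⁻¹] = kg⁻¹·m⁻²·s⁴·A²
  (d) [s·A] / [kg·m²·s⁻²·A⁻¹] = kg⁻¹·m⁻²·s³·A²
All reduce to kg⁻¹·m⁻²·s³·A² except (c), which is kg⁻¹·m⁻²·s⁴·A².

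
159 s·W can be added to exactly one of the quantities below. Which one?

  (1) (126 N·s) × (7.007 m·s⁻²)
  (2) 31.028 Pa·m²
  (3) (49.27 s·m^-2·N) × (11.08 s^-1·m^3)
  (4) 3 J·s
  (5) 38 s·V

Reference: W·s = J·s⁻¹·s = kg·m²·s⁻².
Each option:
  (1) [kg·m·s⁻¹] · [m·s⁻²] = kg·m²·s⁻³
  (2) Pa·m² = N·m⁻²·m² = kg·m·s⁻²
  (3) [kg·m⁻¹·s⁻¹] · [m³·s⁻¹] = kg·m²·s⁻²  ← same
  (4) J·s = N·m·s = kg·m²·s⁻¹
  (5) V·s = J·C⁻¹·s = kg·m²·s⁻²·A⁻¹
Only (3) matches kg·m²·s⁻².

(3)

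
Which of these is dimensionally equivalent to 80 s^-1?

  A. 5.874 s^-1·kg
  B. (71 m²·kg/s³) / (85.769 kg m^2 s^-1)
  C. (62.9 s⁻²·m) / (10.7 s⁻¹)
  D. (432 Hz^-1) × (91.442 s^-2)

D.

Reference: s⁻¹.
Each option:
  A. kg·s⁻¹
  B. [kg·m²·s⁻³] / [kg·m²·s⁻¹] = s⁻²
  C. [m·s⁻²] / [s⁻¹] = m·s⁻¹
  D. [s] · [s⁻²] = s⁻¹  ← same
Only D. matches s⁻¹.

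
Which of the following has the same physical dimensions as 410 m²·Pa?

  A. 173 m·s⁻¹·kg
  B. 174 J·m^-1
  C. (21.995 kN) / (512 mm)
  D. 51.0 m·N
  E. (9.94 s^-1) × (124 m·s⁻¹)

Reference: Pa·m² = N·m⁻²·m² = kg·m·s⁻².
Each option:
  A. kg·m·s⁻¹
  B. J·m⁻¹ = N·m·m⁻¹ = kg·m·s⁻²  ← same
  C. [kg·m·s⁻²] / [m] = kg·s⁻²
  D. N·m = kg·m·s⁻²·m = kg·m²·s⁻²
  E. [s⁻¹] · [m·s⁻¹] = m·s⁻²
Only B. matches kg·m·s⁻².

B.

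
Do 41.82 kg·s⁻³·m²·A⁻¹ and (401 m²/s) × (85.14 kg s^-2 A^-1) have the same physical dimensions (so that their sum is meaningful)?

Yes

Work out the base dimensions of each:
  41.82 kg·s⁻³·m²·A⁻¹:  kg·m²·s⁻³·A⁻¹
  (401 m²/s) × (85.14 kg s^-2 A^-1):  [m²·s⁻¹] · [kg·s⁻²·A⁻¹] = kg·m²·s⁻³·A⁻¹
Both are kg·m²·s⁻³·A⁻¹, so they have the same dimensions and can be added.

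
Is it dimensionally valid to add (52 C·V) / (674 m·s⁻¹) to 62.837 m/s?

Dimensions:
  (52 C·V) / (674 m·s⁻¹):  [kg·m²·s⁻²] / [m·s⁻¹] = kg·m·s⁻¹
  62.837 m/s:  m·s⁻¹
kg·m·s⁻¹ ≠ m·s⁻¹, so they cannot be added.

No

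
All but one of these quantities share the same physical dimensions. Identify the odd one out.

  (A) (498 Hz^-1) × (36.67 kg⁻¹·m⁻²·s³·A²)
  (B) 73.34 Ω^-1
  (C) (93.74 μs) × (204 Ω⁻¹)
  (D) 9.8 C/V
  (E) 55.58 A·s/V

(B)

Reduce each to base SI dimensions:
  (A) [s] · [kg⁻¹·m⁻²·s³·A²] = kg⁻¹·m⁻²·s⁴·A²
  (B) Ω⁻¹ = (V·A⁻¹)⁻¹ = kg⁻¹·m⁻²·s³·A²
  (C) [s] · [kg⁻¹·m⁻²·s³·A²] = kg⁻¹·m⁻²·s⁴·A²
  (D) C·V⁻¹ = s·A·(J·C⁻¹)⁻¹ = kg⁻¹·m⁻²·s⁴·A²
  (E) A·s·V⁻¹ = A·s·(J·C⁻¹)⁻¹ = kg⁻¹·m⁻²·s⁴·A²
All reduce to kg⁻¹·m⁻²·s⁴·A² except (B), which is kg⁻¹·m⁻²·s³·A².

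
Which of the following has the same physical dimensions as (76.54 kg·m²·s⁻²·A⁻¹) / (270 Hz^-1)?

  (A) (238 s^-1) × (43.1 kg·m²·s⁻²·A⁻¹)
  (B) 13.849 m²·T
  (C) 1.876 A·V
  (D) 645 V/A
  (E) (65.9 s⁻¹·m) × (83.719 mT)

(A)

Reference: [kg·m²·s⁻²·A⁻¹] / [s] = kg·m²·s⁻³·A⁻¹.
Each option:
  (A) [s⁻¹] · [kg·m²·s⁻²·A⁻¹] = kg·m²·s⁻³·A⁻¹  ← same
  (B) T·m² = Wb·m⁻²·m² = kg·m²·s⁻²·A⁻¹
  (C) V·A = J·C⁻¹·A = kg·m²·s⁻³
  (D) V·A⁻¹ = J·C⁻¹·A⁻¹ = kg·m²·s⁻³·A⁻²
  (E) [m·s⁻¹] · [kg·s⁻²·A⁻¹] = kg·m·s⁻³·A⁻¹
Only (A) matches kg·m²·s⁻³·A⁻¹.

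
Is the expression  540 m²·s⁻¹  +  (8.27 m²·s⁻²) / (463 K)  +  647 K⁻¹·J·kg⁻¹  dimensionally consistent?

No

Reduce each to base SI dimensions:
  540 m²·s⁻¹:  m²·s⁻¹
  (8.27 m²·s⁻²) / (463 K):  [m²·s⁻²] / [K] = m²·s⁻²·K⁻¹
  647 K⁻¹·J·kg⁻¹:  J·kg⁻¹·K⁻¹ = N·m·kg⁻¹·K⁻¹ = m²·s⁻²·K⁻¹
The terms do not share a single dimension (m²·s⁻²·K⁻¹ vs m²·s⁻¹).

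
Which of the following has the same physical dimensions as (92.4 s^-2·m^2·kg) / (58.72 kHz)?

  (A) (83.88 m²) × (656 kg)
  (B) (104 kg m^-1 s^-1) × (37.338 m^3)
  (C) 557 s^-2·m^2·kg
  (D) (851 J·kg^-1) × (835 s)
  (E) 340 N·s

Reference: [kg·m²·s⁻²] / [s⁻¹] = kg·m²·s⁻¹.
Each option:
  (A) [m²] · [kg] = kg·m²
  (B) [kg·m⁻¹·s⁻¹] · [m³] = kg·m²·s⁻¹  ← same
  (C) kg·m²·s⁻²
  (D) [m²·s⁻²] · [s] = m²·s⁻¹
  (E) N·s = kg·m·s⁻²·s = kg·m·s⁻¹
Only (B) matches kg·m²·s⁻¹.

(B)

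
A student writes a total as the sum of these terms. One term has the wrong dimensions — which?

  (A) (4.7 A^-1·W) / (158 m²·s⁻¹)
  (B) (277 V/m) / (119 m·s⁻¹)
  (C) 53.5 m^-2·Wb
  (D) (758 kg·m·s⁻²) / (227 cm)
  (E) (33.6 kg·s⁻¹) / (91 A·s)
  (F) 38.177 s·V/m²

(D)

Reduce each to base SI dimensions:
  (A) [kg·m²·s⁻³·A⁻¹] / [m²·s⁻¹] = kg·s⁻²·A⁻¹
  (B) [kg·m·s⁻³·A⁻¹] / [m·s⁻¹] = kg·s⁻²·A⁻¹
  (C) Wb·m⁻² = V·s·m⁻² = kg·s⁻²·A⁻¹
  (D) [kg·m·s⁻²] / [m] = kg·s⁻²
  (E) [kg·s⁻¹] / [s·A] = kg·s⁻²·A⁻¹
  (F) V·s·m⁻² = J·C⁻¹·s·m⁻² = kg·s⁻²·A⁻¹
All reduce to kg·s⁻²·A⁻¹ except (D), which is kg·s⁻².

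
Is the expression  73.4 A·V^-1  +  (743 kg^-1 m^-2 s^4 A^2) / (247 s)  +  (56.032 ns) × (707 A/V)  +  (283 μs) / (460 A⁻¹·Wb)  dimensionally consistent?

No

Work out the base dimensions of each:
  73.4 A·V^-1:  A·V⁻¹ = A·(J·C⁻¹)⁻¹ = kg⁻¹·m⁻²·s³·A²
  (743 kg^-1 m^-2 s^4 A^2) / (247 s):  [kg⁻¹·m⁻²·s⁴·A²] / [s] = kg⁻¹·m⁻²·s³·A²
  (56.032 ns) × (707 A/V):  [s] · [kg⁻¹·m⁻²·s³·A²] = kg⁻¹·m⁻²·s⁴·A²
  (283 μs) / (460 A⁻¹·Wb):  [s] / [kg·m²·s⁻²·A⁻²] = kg⁻¹·m⁻²·s³·A²
The terms do not share a single dimension (kg⁻¹·m⁻²·s³·A² vs kg⁻¹·m⁻²·s⁴·A²).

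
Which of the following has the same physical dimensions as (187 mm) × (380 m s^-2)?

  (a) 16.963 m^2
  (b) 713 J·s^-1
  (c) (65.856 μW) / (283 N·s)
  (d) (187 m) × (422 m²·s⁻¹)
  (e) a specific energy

Reference: [m] · [m·s⁻²] = m²·s⁻².
Each option:
  (a) m²
  (b) J·s⁻¹ = N·m·s⁻¹ = kg·m²·s⁻³
  (c) [kg·m²·s⁻³] / [kg·m·s⁻¹] = m·s⁻²
  (d) [m] · [m²·s⁻¹] = m³·s⁻¹
  (e) [specific energy] = m²·s⁻²  ← same
Only (e) matches m²·s⁻².

(e)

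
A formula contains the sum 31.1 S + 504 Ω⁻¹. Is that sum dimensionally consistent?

Expand each in SI base units:
  31.1 S:  S = Ω⁻¹ = kg⁻¹·m⁻²·s³·A²
  504 Ω⁻¹:  Ω⁻¹ = (V·A⁻¹)⁻¹ = kg⁻¹·m⁻²·s³·A²
Both are kg⁻¹·m⁻²·s³·A², so they have the same dimensions and can be added.

Yes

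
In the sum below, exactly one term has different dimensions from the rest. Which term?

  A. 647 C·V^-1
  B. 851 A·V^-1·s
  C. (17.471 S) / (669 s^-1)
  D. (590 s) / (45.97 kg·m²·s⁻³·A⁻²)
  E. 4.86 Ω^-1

Reduce each to base SI dimensions:
  A. C·V⁻¹ = s·A·(J·C⁻¹)⁻¹ = kg⁻¹·m⁻²·s⁴·A²
  B. A·s·V⁻¹ = A·s·(J·C⁻¹)⁻¹ = kg⁻¹·m⁻²·s⁴·A²
  C. [kg⁻¹·m⁻²·s³·A²] / [s⁻¹] = kg⁻¹·m⁻²·s⁴·A²
  D. [s] / [kg·m²·s⁻³·A⁻²] = kg⁻¹·m⁻²·s⁴·A²
  E. Ω⁻¹ = (V·A⁻¹)⁻¹ = kg⁻¹·m⁻²·s³·A²
All reduce to kg⁻¹·m⁻²·s⁴·A² except E., which is kg⁻¹·m⁻²·s³·A².

E.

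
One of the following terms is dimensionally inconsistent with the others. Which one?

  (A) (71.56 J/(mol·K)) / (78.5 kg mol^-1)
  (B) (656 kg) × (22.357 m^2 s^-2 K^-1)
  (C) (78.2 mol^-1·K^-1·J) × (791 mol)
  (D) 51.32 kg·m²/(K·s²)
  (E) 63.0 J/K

Expand each in SI base units:
  (A) [kg·m²·s⁻²·K⁻¹·mol⁻¹] / [kg·mol⁻¹] = m²·s⁻²·K⁻¹
  (B) [kg] · [m²·s⁻²·K⁻¹] = kg·m²·s⁻²·K⁻¹
  (C) [kg·m²·s⁻²·K⁻¹·mol⁻¹] · [mol] = kg·m²·s⁻²·K⁻¹
  (D) kg·m²·s⁻²·K⁻¹
  (E) J·K⁻¹ = N·m·K⁻¹ = kg·m²·s⁻²·K⁻¹
All reduce to kg·m²·s⁻²·K⁻¹ except (A), which is m²·s⁻²·K⁻¹.

(A)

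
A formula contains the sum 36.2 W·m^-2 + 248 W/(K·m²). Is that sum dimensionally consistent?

Dimensions:
  36.2 W·m^-2:  W·m⁻² = J·s⁻¹·m⁻² = kg·s⁻³
  248 W/(K·m²):  W·m⁻²·K⁻¹ = J·s⁻¹·m⁻²·K⁻¹ = kg·s⁻³·K⁻¹
kg·s⁻³ ≠ kg·s⁻³·K⁻¹, so they cannot be added.

No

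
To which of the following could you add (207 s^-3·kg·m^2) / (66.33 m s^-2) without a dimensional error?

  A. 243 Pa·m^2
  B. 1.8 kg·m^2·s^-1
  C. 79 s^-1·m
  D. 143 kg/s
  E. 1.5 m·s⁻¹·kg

E.

Reference: [kg·m²·s⁻³] / [m·s⁻²] = kg·m·s⁻¹.
Each option:
  A. Pa·m² = N·m⁻²·m² = kg·m·s⁻²
  B. kg·m²·s⁻¹
  C. m·s⁻¹
  D. kg·s⁻¹
  E. kg·m·s⁻¹  ← same
Only E. matches kg·m·s⁻¹.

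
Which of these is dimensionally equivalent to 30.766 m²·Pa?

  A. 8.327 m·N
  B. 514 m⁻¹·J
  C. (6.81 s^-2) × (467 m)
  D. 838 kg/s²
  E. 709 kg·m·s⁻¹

Reference: Pa·m² = N·m⁻²·m² = kg·m·s⁻².
Each option:
  A. N·m = kg·m·s⁻²·m = kg·m²·s⁻²
  B. J·m⁻¹ = N·m·m⁻¹ = kg·m·s⁻²  ← same
  C. [s⁻²] · [m] = m·s⁻²
  D. kg·s⁻²
  E. kg·m·s⁻¹
Only B. matches kg·m·s⁻².

B.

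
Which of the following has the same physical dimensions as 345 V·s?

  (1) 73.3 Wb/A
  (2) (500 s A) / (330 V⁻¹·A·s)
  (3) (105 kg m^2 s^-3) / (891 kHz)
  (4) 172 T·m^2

Reference: V·s = J·C⁻¹·s = kg·m²·s⁻²·A⁻¹.
Each option:
  (1) Wb·A⁻¹ = V·s·A⁻¹ = kg·m²·s⁻²·A⁻²
  (2) [s·A] / [kg⁻¹·m⁻²·s⁴·A²] = kg·m²·s⁻³·A⁻¹
  (3) [kg·m²·s⁻³] / [s⁻¹] = kg·m²·s⁻²
  (4) T·m² = Wb·m⁻²·m² = kg·m²·s⁻²·A⁻¹  ← same
Only (4) matches kg·m²·s⁻²·A⁻¹.

(4)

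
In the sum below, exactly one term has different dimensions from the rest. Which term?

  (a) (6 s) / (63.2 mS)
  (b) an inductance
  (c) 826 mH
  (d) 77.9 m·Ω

Dimensions:
  (a) [s] / [kg⁻¹·m⁻²·s³·A²] = kg·m²·s⁻²·A⁻²
  (b) [inductance] = kg·m²·s⁻²·A⁻²
  (c) H = V·s·A⁻¹ = kg·m²·s⁻²·A⁻²
  (d) Ω·m = V·A⁻¹·m = kg·m³·s⁻³·A⁻²
All reduce to kg·m²·s⁻²·A⁻² except (d), which is kg·m³·s⁻³·A⁻².

(d)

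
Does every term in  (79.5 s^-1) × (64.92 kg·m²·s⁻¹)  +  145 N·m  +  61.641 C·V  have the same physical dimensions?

Yes

Expand each in SI base units:
  (79.5 s^-1) × (64.92 kg·m²·s⁻¹):  [s⁻¹] · [kg·m²·s⁻¹] = kg·m²·s⁻²
  145 N·m:  N·m = kg·m·s⁻²·m = kg·m²·s⁻²
  61.641 C·V:  C·V = s·A·J·C⁻¹ = kg·m²·s⁻²
Every term reduces to kg·m²·s⁻².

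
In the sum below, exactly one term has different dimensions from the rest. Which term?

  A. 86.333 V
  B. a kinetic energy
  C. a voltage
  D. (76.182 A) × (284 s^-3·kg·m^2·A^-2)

B.

Reduce each to base SI dimensions:
  A. V = J·C⁻¹ = kg·m²·s⁻³·A⁻¹
  B. [kinetic energy] = kg·m²·s⁻²
  C. [voltage] = kg·m²·s⁻³·A⁻¹
  D. [A] · [kg·m²·s⁻³·A⁻²] = kg·m²·s⁻³·A⁻¹
All reduce to kg·m²·s⁻³·A⁻¹ except B., which is kg·m²·s⁻².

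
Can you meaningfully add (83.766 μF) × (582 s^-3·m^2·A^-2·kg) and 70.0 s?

Dimensions:
  (83.766 μF) × (582 s^-3·m^2·A^-2·kg):  [kg⁻¹·m⁻²·s⁴·A²] · [kg·m²·s⁻³·A⁻²] = s
  70.0 s:  s
Both are s, so they have the same dimensions and can be added.

Yes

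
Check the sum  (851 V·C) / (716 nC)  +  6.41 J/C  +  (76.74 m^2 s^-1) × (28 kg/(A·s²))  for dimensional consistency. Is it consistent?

Yes

Dimensions:
  (851 V·C) / (716 nC):  [kg·m²·s⁻²] / [s·A] = kg·m²·s⁻³·A⁻¹
  6.41 J/C:  J·C⁻¹ = N·m·(s·A)⁻¹ = kg·m²·s⁻³·A⁻¹
  (76.74 m^2 s^-1) × (28 kg/(A·s²)):  [m²·s⁻¹] · [kg·s⁻²·A⁻¹] = kg·m²·s⁻³·A⁻¹
Every term reduces to kg·m²·s⁻³·A⁻¹.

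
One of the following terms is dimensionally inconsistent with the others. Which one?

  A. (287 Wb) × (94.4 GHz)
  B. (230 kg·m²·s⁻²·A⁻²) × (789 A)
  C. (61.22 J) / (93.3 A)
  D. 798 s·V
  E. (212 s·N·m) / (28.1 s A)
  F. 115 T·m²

Expand each in SI base units:
  A. [kg·m²·s⁻²·A⁻¹] · [s⁻¹] = kg·m²·s⁻³·A⁻¹
  B. [kg·m²·s⁻²·A⁻²] · [A] = kg·m²·s⁻²·A⁻¹
  C. [kg·m²·s⁻²] / [A] = kg·m²·s⁻²·A⁻¹
  D. V·s = J·C⁻¹·s = kg·m²·s⁻²·A⁻¹
  E. [kg·m²·s⁻¹] / [s·A] = kg·m²·s⁻²·A⁻¹
  F. T·m² = Wb·m⁻²·m² = kg·m²·s⁻²·A⁻¹
All reduce to kg·m²·s⁻²·A⁻¹ except A., which is kg·m²·s⁻³·A⁻¹.

A.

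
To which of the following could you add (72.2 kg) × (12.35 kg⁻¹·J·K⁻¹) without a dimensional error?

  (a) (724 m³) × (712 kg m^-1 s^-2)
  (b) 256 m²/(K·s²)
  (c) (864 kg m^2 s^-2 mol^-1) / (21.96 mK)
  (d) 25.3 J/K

Reference: [kg] · [m²·s⁻²·K⁻¹] = kg·m²·s⁻²·K⁻¹.
Each option:
  (a) [m³] · [kg·m⁻¹·s⁻²] = kg·m²·s⁻²
  (b) m²·s⁻²·K⁻¹
  (c) [kg·m²·s⁻²·mol⁻¹] / [K] = kg·m²·s⁻²·K⁻¹·mol⁻¹
  (d) J·K⁻¹ = N·m·K⁻¹ = kg·m²·s⁻²·K⁻¹  ← same
Only (d) matches kg·m²·s⁻²·K⁻¹.

(d)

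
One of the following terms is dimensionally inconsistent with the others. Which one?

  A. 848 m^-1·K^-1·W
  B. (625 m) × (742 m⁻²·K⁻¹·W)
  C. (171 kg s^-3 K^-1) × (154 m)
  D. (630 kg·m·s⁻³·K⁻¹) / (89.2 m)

D.

Expand each in SI base units:
  A. W·m⁻¹·K⁻¹ = J·s⁻¹·m⁻¹·K⁻¹ = kg·m·s⁻³·K⁻¹
  B. [m] · [kg·s⁻³·K⁻¹] = kg·m·s⁻³·K⁻¹
  C. [kg·s⁻³·K⁻¹] · [m] = kg·m·s⁻³·K⁻¹
  D. [kg·m·s⁻³·K⁻¹] / [m] = kg·s⁻³·K⁻¹
All reduce to kg·m·s⁻³·K⁻¹ except D., which is kg·s⁻³·K⁻¹.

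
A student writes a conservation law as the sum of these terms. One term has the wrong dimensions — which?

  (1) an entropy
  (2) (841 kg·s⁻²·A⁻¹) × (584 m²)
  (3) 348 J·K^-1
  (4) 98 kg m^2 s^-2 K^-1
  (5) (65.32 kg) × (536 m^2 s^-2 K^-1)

Reduce each to base SI dimensions:
  (1) [entropy] = kg·m²·s⁻²·K⁻¹
  (2) [kg·s⁻²·A⁻¹] · [m²] = kg·m²·s⁻²·A⁻¹
  (3) J·K⁻¹ = N·m·K⁻¹ = kg·m²·s⁻²·K⁻¹
  (4) kg·m²·s⁻²·K⁻¹
  (5) [kg] · [m²·s⁻²·K⁻¹] = kg·m²·s⁻²·K⁻¹
All reduce to kg·m²·s⁻²·K⁻¹ except (2), which is kg·m²·s⁻²·A⁻¹.

(2)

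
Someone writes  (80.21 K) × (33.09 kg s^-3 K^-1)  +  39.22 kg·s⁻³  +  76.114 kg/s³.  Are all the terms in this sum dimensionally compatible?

Reduce each to base SI dimensions:
  (80.21 K) × (33.09 kg s^-3 K^-1):  [K] · [kg·s⁻³·K⁻¹] = kg·s⁻³
  39.22 kg·s⁻³:  kg·s⁻³
  76.114 kg/s³:  kg·s⁻³
Every term reduces to kg·s⁻³.

Yes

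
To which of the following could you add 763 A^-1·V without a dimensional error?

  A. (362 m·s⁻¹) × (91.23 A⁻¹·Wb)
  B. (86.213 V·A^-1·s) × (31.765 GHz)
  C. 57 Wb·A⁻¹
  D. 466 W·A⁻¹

Reference: V·A⁻¹ = J·C⁻¹·A⁻¹ = kg·m²·s⁻³·A⁻².
Each option:
  A. [m·s⁻¹] · [kg·m²·s⁻²·A⁻²] = kg·m³·s⁻³·A⁻²
  B. [kg·m²·s⁻²·A⁻²] · [s⁻¹] = kg·m²·s⁻³·A⁻²  ← same
  C. Wb·A⁻¹ = V·s·A⁻¹ = kg·m²·s⁻²·A⁻²
  D. W·A⁻¹ = J·s⁻¹·A⁻¹ = kg·m²·s⁻³·A⁻¹
Only B. matches kg·m²·s⁻³·A⁻².

B.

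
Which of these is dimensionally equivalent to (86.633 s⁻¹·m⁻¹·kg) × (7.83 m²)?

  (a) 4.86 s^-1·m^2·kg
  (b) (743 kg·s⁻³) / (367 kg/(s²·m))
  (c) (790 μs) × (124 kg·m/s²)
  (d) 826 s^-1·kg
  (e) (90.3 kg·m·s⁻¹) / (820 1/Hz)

(c)

Reference: [kg·m⁻¹·s⁻¹] · [m²] = kg·m·s⁻¹.
Each option:
  (a) kg·m²·s⁻¹
  (b) [kg·s⁻³] / [kg·m⁻¹·s⁻²] = m·s⁻¹
  (c) [s] · [kg·m·s⁻²] = kg·m·s⁻¹  ← same
  (d) kg·s⁻¹
  (e) [kg·m·s⁻¹] / [s] = kg·m·s⁻²
Only (c) matches kg·m·s⁻¹.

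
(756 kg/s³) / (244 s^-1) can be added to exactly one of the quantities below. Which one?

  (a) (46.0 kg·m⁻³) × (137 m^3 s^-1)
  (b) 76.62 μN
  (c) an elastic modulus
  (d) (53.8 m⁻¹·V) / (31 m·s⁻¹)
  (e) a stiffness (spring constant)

(e)

Reference: [kg·s⁻³] / [s⁻¹] = kg·s⁻².
Each option:
  (a) [kg·m⁻³] · [m³·s⁻¹] = kg·s⁻¹
  (b) N = kg·m·s⁻²
  (c) [elastic modulus] = kg·m⁻¹·s⁻²
  (d) [kg·m·s⁻³·A⁻¹] / [m·s⁻¹] = kg·s⁻²·A⁻¹
  (e) [stiffness (spring constant)] = kg·s⁻²  ← same
Only (e) matches kg·s⁻².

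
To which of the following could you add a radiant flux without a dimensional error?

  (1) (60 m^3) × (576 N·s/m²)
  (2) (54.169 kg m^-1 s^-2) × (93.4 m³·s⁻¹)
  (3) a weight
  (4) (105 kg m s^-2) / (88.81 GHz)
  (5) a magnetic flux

(2)

Reference: [radiant flux] = kg·m²·s⁻³.
Each option:
  (1) [m³] · [kg·m⁻¹·s⁻¹] = kg·m²·s⁻¹
  (2) [kg·m⁻¹·s⁻²] · [m³·s⁻¹] = kg·m²·s⁻³  ← same
  (3) [weight] = kg·m·s⁻²
  (4) [kg·m·s⁻²] / [s⁻¹] = kg·m·s⁻¹
  (5) [magnetic flux] = kg·m²·s⁻²·A⁻¹
Only (2) matches kg·m²·s⁻³.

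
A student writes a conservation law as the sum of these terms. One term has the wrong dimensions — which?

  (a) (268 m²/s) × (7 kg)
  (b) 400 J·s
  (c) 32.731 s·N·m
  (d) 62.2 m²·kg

(d)

Expand each in SI base units:
  (a) [m²·s⁻¹] · [kg] = kg·m²·s⁻¹
  (b) J·s = N·m·s = kg·m²·s⁻¹
  (c) N·m·s = kg·m·s⁻²·m·s = kg·m²·s⁻¹
  (d) kg·m²
All reduce to kg·m²·s⁻¹ except (d), which is kg·m².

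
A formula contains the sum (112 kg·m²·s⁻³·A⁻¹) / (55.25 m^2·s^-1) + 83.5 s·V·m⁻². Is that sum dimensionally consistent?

Yes

Work out the base dimensions of each:
  (112 kg·m²·s⁻³·A⁻¹) / (55.25 m^2·s^-1):  [kg·m²·s⁻³·A⁻¹] / [m²·s⁻¹] = kg·s⁻²·A⁻¹
  83.5 s·V·m⁻²:  V·s·m⁻² = J·C⁻¹·s·m⁻² = kg·s⁻²·A⁻¹
Both are kg·s⁻²·A⁻¹, so they have the same dimensions and can be added.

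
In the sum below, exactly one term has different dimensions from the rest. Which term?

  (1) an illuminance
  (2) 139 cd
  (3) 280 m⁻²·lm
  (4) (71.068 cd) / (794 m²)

Expand each in SI base units:
  (1) [illuminance] = m⁻²·cd
  (2) cd
  (3) lm·m⁻² = cd·m⁻² = m⁻²·cd
  (4) [cd] / [m²] = m⁻²·cd
All reduce to m⁻²·cd except (2), which is cd.

(2)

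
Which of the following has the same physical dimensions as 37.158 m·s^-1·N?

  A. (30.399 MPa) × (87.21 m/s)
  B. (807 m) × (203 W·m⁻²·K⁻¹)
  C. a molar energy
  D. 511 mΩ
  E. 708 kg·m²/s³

Reference: N·m·s⁻¹ = kg·m·s⁻²·m·s⁻¹ = kg·m²·s⁻³.
Each option:
  A. [kg·m⁻¹·s⁻²] · [m·s⁻¹] = kg·s⁻³
  B. [m] · [kg·s⁻³·K⁻¹] = kg·m·s⁻³·K⁻¹
  C. [molar energy] = kg·m²·s⁻²·mol⁻¹
  D. Ω = V·A⁻¹ = kg·m²·s⁻³·A⁻²
  E. kg·m²·s⁻³  ← same
Only E. matches kg·m²·s⁻³.

E.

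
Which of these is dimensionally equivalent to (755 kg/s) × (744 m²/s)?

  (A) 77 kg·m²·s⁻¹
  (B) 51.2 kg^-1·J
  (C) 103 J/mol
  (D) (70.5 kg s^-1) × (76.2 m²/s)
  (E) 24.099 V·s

Reference: [kg·s⁻¹] · [m²·s⁻¹] = kg·m²·s⁻².
Each option:
  (A) kg·m²·s⁻¹
  (B) J·kg⁻¹ = N·m·kg⁻¹ = m²·s⁻²
  (C) J·mol⁻¹ = N·m·mol⁻¹ = kg·m²·s⁻²·mol⁻¹
  (D) [kg·s⁻¹] · [m²·s⁻¹] = kg·m²·s⁻²  ← same
  (E) V·s = J·C⁻¹·s = kg·m²·s⁻²·A⁻¹
Only (D) matches kg·m²·s⁻².

(D)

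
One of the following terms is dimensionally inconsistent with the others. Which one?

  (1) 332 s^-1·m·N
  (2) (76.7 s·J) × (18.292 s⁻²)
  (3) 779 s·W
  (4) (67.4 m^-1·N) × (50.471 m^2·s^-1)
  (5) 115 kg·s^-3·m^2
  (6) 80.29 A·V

(3)

Dimensions:
  (1) N·m·s⁻¹ = kg·m·s⁻²·m·s⁻¹ = kg·m²·s⁻³
  (2) [kg·m²·s⁻¹] · [s⁻²] = kg·m²·s⁻³
  (3) W·s = J·s⁻¹·s = kg·m²·s⁻²
  (4) [kg·s⁻²] · [m²·s⁻¹] = kg·m²·s⁻³
  (5) kg·m²·s⁻³
  (6) V·A = J·C⁻¹·A = kg·m²·s⁻³
All reduce to kg·m²·s⁻³ except (3), which is kg·m²·s⁻².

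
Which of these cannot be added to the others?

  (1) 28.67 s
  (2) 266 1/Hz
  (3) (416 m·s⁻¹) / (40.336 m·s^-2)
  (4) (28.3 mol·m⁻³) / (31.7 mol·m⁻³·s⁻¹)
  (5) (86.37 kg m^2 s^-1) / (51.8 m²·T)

Reduce each to base SI dimensions:
  (1) s
  (2) Hz⁻¹ = (s⁻¹)⁻¹ = s
  (3) [m·s⁻¹] / [m·s⁻²] = s
  (4) [m⁻³·mol] / [m⁻³·s⁻¹·mol] = s
  (5) [kg·m²·s⁻¹] / [kg·m²·s⁻²·A⁻¹] = s·A
All reduce to s except (5), which is s·A.

(5)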